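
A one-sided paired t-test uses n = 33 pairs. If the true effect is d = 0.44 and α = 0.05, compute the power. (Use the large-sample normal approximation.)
Power ≈ 0.81

Power calculation (paired t-test, normal approximation):
z_β = d · √n - z_α
z_β = 0.44 · √33 - 1.645
z_β = 0.44 · 5.745 - 1.645
z_β = 0.883

Power = Φ(z_β) = Φ(0.883) ≈ 0.811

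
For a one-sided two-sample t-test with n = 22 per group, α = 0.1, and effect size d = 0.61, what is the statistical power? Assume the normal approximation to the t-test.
Power ≈ 0.77

Power calculation (two-sample t-test, normal approximation):
z_β = d · √(n/2) - z_α
z_β = 0.61 · √(22/2) - 1.282
z_β = 0.61 · 3.317 - 1.282
z_β = 0.742

Power = Φ(z_β) = Φ(0.742) ≈ 0.771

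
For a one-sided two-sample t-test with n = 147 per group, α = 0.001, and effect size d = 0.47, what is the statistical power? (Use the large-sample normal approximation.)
Power ≈ 0.83

Power calculation (two-sample t-test, normal approximation):
z_β = d · √(n/2) - z_α
z_β = 0.47 · √(147/2) - 3.090
z_β = 0.47 · 8.573 - 3.090
z_β = 0.939

Power = Φ(z_β) = Φ(0.939) ≈ 0.826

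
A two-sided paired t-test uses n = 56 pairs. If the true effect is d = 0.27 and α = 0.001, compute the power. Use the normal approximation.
Power ≈ 0.10

Power calculation (paired t-test, normal approximation):
z_β = d · √n - z_{α/2}
z_β = 0.27 · √56 - 3.291
z_β = 0.27 · 7.483 - 3.291
z_β = -1.270

Power = Φ(z_β) = Φ(-1.270) ≈ 0.102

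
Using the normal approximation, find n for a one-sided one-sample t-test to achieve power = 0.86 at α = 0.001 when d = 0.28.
n = 222

Sample size formula (one-sample t-test, normal approximation):
n = ((z_α + z_β) / d)²

z_α = 3.090 (for α = 0.001, one-sided)
z_β = 1.080 (for power = 0.86)
d = 0.28

n = ((3.090 + 1.080) / 0.28)²
n = (14.893)²
n ≈ 221.80
Round up to the next whole number: n = 222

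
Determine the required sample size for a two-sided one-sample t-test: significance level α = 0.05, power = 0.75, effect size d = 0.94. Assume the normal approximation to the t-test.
n = 8

Sample size formula (one-sample t-test, normal approximation):
n = ((z_{α/2} + z_β) / d)²

z_{α/2} = 1.960 (for α = 0.05, two-sided)
z_β = 0.674 (for power = 0.75)
d = 0.94

n = ((1.960 + 0.674) / 0.94)²
n = (2.802)²
n ≈ 7.85
Round up to the next whole number: n = 8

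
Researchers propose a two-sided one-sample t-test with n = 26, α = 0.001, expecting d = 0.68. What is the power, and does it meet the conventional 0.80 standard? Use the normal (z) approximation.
Power ≈ 0.57; the study is underpowered (power < 0.80)

Power calculation (one-sample t-test, normal approximation):
z_β = d · √n - z_{α/2}
z_β = 0.68 · √26 - 3.291
z_β = 0.68 · 5.099 - 3.291
z_β = 0.177

Power = Φ(z_β) = Φ(0.177) ≈ 0.570

Effect size d = 0.68 is medium by Cohen's convention (0.2/0.5/0.8).

Threshold: power ≥ 0.80 is conventionally adequate.
Power ≈ 0.57 → the study is underpowered (power < 0.80).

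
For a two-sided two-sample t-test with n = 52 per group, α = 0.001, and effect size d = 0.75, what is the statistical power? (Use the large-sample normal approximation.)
Power ≈ 0.70

Power calculation (two-sample t-test, normal approximation):
z_β = d · √(n/2) - z_{α/2}
z_β = 0.75 · √(52/2) - 3.291
z_β = 0.75 · 5.099 - 3.291
z_β = 0.534

Power = Φ(z_β) = Φ(0.534) ≈ 0.703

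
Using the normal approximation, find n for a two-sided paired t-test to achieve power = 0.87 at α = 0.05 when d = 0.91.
n = 12 pairs

Sample size formula (paired t-test, normal approximation):
n = ((z_{α/2} + z_β) / d)²

z_{α/2} = 1.960 (for α = 0.05, two-sided)
z_β = 1.126 (for power = 0.87)
d = 0.91

n = ((1.960 + 1.126) / 0.91)²
n = (3.391)²
n ≈ 11.50
Round up to the next whole number: n = 12 pairs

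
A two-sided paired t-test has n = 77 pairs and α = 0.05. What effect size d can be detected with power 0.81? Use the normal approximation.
d ≈ 0.32

Minimum detectable effect (paired t-test, normal approximation):
d = (z_{α/2} + z_β) / √n
d = (1.960 + 0.878) / √77
d = 2.838 / 8.775
d ≈ 0.32

By Cohen's convention (0.2 small / 0.5 medium / 0.8 large): small effect.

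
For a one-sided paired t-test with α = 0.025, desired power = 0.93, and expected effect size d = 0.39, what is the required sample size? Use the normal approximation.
n = 78 pairs

Sample size formula (paired t-test, normal approximation):
n = ((z_α + z_β) / d)²

z_α = 1.960 (for α = 0.025, one-sided)
z_β = 1.476 (for power = 0.93)
d = 0.39

n = ((1.960 + 1.476) / 0.39)²
n = (8.810)²
n ≈ 77.62
Round up to the next whole number: n = 78 pairs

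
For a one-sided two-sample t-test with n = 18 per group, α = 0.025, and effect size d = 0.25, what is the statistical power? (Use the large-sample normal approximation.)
Power ≈ 0.11

Power calculation (two-sample t-test, normal approximation):
z_β = d · √(n/2) - z_α
z_β = 0.25 · √(18/2) - 1.960
z_β = 0.25 · 3.000 - 1.960
z_β = -1.210

Power = Φ(z_β) = Φ(-1.210) ≈ 0.113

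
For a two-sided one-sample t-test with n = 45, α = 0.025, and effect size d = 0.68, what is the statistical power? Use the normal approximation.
Power ≈ 0.99

Power calculation (one-sample t-test, normal approximation):
z_β = d · √n - z_{α/2}
z_β = 0.68 · √45 - 2.241
z_β = 0.68 · 6.708 - 2.241
z_β = 2.320

Power = Φ(z_β) = Φ(2.320) ≈ 0.990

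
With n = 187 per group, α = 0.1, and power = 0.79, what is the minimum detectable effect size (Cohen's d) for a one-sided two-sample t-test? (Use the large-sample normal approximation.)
d ≈ 0.22

Minimum detectable effect (two-sample t-test, normal approximation):
d = (z_α + z_β) / √(n/2)
d = (1.282 + 0.806) / √(187/2)
d = 2.088 / 9.670
d ≈ 0.22

By Cohen's convention (0.2 small / 0.5 medium / 0.8 large): small effect.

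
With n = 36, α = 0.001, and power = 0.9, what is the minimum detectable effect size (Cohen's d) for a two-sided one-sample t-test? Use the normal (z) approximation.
d ≈ 0.76

Minimum detectable effect (one-sample t-test, normal approximation):
d = (z_{α/2} + z_β) / √n
d = (3.291 + 1.282) / √36
d = 4.572 / 6.000
d ≈ 0.76

By Cohen's convention (0.2 small / 0.5 medium / 0.8 large): medium effect.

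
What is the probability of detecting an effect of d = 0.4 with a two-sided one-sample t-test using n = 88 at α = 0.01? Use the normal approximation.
Power ≈ 0.88

Power calculation (one-sample t-test, normal approximation):
z_β = d · √n - z_{α/2}
z_β = 0.4 · √88 - 2.576
z_β = 0.4 · 9.381 - 2.576
z_β = 1.177

Power = Φ(z_β) = Φ(1.177) ≈ 0.880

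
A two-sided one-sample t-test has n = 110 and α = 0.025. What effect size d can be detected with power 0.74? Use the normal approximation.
d ≈ 0.28

Minimum detectable effect (one-sample t-test, normal approximation):
d = (z_{α/2} + z_β) / √n
d = (2.241 + 0.643) / √110
d = 2.885 / 10.488
d ≈ 0.28

By Cohen's convention (0.2 small / 0.5 medium / 0.8 large): small effect.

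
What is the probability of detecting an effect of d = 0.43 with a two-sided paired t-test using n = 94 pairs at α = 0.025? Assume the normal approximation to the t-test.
Power ≈ 0.97

Power calculation (paired t-test, normal approximation):
z_β = d · √n - z_{α/2}
z_β = 0.43 · √94 - 2.241
z_β = 0.43 · 9.695 - 2.241
z_β = 1.928

Power = Φ(z_β) = Φ(1.928) ≈ 0.973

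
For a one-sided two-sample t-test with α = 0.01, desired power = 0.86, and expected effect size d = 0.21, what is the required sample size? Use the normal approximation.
n = 527 per group

Sample size formula (two-sample t-test, normal approximation):
n = 2 · ((z_α + z_β) / d)²

z_α = 2.326 (for α = 0.01, one-sided)
z_β = 1.080 (for power = 0.86)
d = 0.21

n = 2 · ((2.326 + 1.080) / 0.21)²
n = 2 · (16.219)²
n ≈ 526.11
Round up to the next whole number: n = 527 per group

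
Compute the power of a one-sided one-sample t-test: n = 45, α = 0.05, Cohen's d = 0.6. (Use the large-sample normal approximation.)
Power ≈ 0.99

Power calculation (one-sample t-test, normal approximation):
z_β = d · √n - z_α
z_β = 0.6 · √45 - 1.645
z_β = 0.6 · 6.708 - 1.645
z_β = 2.380

Power = Φ(z_β) = Φ(2.380) ≈ 0.991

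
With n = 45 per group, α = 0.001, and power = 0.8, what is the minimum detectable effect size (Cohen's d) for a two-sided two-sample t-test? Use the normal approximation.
d ≈ 0.87

Minimum detectable effect (two-sample t-test, normal approximation):
d = (z_{α/2} + z_β) / √(n/2)
d = (3.291 + 0.842) / √(45/2)
d = 4.132 / 4.743
d ≈ 0.87

By Cohen's convention (0.2 small / 0.5 medium / 0.8 large): large effect.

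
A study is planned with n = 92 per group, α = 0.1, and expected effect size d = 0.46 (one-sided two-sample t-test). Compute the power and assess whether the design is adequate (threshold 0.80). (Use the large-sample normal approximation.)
Power ≈ 0.97; the study is adequately powered (power ≥ 0.80)

Power calculation (two-sample t-test, normal approximation):
z_β = d · √(n/2) - z_α
z_β = 0.46 · √(92/2) - 1.282
z_β = 0.46 · 6.782 - 1.282
z_β = 1.838

Power = Φ(z_β) = Φ(1.838) ≈ 0.967

Effect size d = 0.46 is small by Cohen's convention (0.2/0.5/0.8).

Threshold: power ≥ 0.80 is conventionally adequate.
Power ≈ 0.97 → the study is adequately powered (power ≥ 0.80).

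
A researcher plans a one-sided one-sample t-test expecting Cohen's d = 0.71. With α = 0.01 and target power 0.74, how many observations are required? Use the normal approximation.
n = 18

Sample size formula (one-sample t-test, normal approximation):
n = ((z_α + z_β) / d)²

z_α = 2.326 (for α = 0.01, one-sided)
z_β = 0.643 (for power = 0.74)
d = 0.71

n = ((2.326 + 0.643) / 0.71)²
n = (4.182)²
n ≈ 17.49
Round up to the next whole number: n = 18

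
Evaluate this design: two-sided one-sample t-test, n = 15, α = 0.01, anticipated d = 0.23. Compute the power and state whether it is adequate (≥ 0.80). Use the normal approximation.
Power ≈ 0.05; the study is underpowered (power < 0.80)

Power calculation (one-sample t-test, normal approximation):
z_β = d · √n - z_{α/2}
z_β = 0.23 · √15 - 2.576
z_β = 0.23 · 3.873 - 2.576
z_β = -1.685

Power = Φ(z_β) = Φ(-1.685) ≈ 0.046

Effect size d = 0.23 is small by Cohen's convention (0.2/0.5/0.8).

Threshold: power ≥ 0.80 is conventionally adequate.
Power ≈ 0.05 → the study is underpowered (power < 0.80).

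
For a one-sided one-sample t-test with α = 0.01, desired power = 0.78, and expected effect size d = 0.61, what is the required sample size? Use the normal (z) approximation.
n = 26

Sample size formula (one-sample t-test, normal approximation):
n = ((z_α + z_β) / d)²

z_α = 2.326 (for α = 0.01, one-sided)
z_β = 0.772 (for power = 0.78)
d = 0.61

n = ((2.326 + 0.772) / 0.61)²
n = (5.079)²
n ≈ 25.80
Round up to the next whole number: n = 26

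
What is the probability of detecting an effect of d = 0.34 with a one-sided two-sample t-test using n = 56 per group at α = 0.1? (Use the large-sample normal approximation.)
Power ≈ 0.70

Power calculation (two-sample t-test, normal approximation):
z_β = d · √(n/2) - z_α
z_β = 0.34 · √(56/2) - 1.282
z_β = 0.34 · 5.292 - 1.282
z_β = 0.518

Power = Φ(z_β) = Φ(0.518) ≈ 0.698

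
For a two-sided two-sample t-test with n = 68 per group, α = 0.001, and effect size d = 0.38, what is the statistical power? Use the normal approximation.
Power ≈ 0.14

Power calculation (two-sample t-test, normal approximation):
z_β = d · √(n/2) - z_{α/2}
z_β = 0.38 · √(68/2) - 3.291
z_β = 0.38 · 5.831 - 3.291
z_β = -1.075

Power = Φ(z_β) = Φ(-1.075) ≈ 0.141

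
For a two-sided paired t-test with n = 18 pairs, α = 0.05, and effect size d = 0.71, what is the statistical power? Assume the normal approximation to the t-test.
Power ≈ 0.85

Power calculation (paired t-test, normal approximation):
z_β = d · √n - z_{α/2}
z_β = 0.71 · √18 - 1.960
z_β = 0.71 · 4.243 - 1.960
z_β = 1.052

Power = Φ(z_β) = Φ(1.052) ≈ 0.854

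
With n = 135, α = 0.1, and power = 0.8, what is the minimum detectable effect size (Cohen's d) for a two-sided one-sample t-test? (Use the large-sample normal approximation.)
d ≈ 0.21

Minimum detectable effect (one-sample t-test, normal approximation):
d = (z_{α/2} + z_β) / √n
d = (1.645 + 0.842) / √135
d = 2.486 / 11.619
d ≈ 0.21

By Cohen's convention (0.2 small / 0.5 medium / 0.8 large): small effect.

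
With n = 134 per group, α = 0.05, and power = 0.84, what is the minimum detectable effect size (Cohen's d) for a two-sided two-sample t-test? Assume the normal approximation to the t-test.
d ≈ 0.36

Minimum detectable effect (two-sample t-test, normal approximation):
d = (z_{α/2} + z_β) / √(n/2)
d = (1.960 + 0.994) / √(134/2)
d = 2.954 / 8.185
d ≈ 0.36

By Cohen's convention (0.2 small / 0.5 medium / 0.8 large): small effect.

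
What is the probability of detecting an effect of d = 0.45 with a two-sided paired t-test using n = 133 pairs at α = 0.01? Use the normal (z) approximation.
Power ≈ 1.00

Power calculation (paired t-test, normal approximation):
z_β = d · √n - z_{α/2}
z_β = 0.45 · √133 - 2.576
z_β = 0.45 · 11.533 - 2.576
z_β = 2.614

Power = Φ(z_β) = Φ(2.614) ≈ 0.996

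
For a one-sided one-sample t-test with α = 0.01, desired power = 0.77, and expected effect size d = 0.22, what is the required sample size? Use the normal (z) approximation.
n = 195

Sample size formula (one-sample t-test, normal approximation):
n = ((z_α + z_β) / d)²

z_α = 2.326 (for α = 0.01, one-sided)
z_β = 0.739 (for power = 0.77)
d = 0.22

n = ((2.326 + 0.739) / 0.22)²
n = (13.932)²
n ≈ 194.10
Round up to the next whole number: n = 195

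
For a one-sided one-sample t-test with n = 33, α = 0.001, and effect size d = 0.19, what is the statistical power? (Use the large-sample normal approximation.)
Power ≈ 0.02

Power calculation (one-sample t-test, normal approximation):
z_β = d · √n - z_α
z_β = 0.19 · √33 - 3.090
z_β = 0.19 · 5.745 - 3.090
z_β = -1.999

Power = Φ(z_β) = Φ(-1.999) ≈ 0.023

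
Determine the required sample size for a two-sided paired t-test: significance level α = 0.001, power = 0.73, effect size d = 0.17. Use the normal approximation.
n = 528 pairs

Sample size formula (paired t-test, normal approximation):
n = ((z_{α/2} + z_β) / d)²

z_{α/2} = 3.291 (for α = 0.001, two-sided)
z_β = 0.613 (for power = 0.73)
d = 0.17

n = ((3.291 + 0.613) / 0.17)²
n = (22.965)²
n ≈ 527.39
Round up to the next whole number: n = 528 pairs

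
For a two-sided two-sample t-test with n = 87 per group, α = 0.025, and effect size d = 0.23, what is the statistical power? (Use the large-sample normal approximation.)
Power ≈ 0.23

Power calculation (two-sample t-test, normal approximation):
z_β = d · √(n/2) - z_{α/2}
z_β = 0.23 · √(87/2) - 2.241
z_β = 0.23 · 6.595 - 2.241
z_β = -0.724

Power = Φ(z_β) = Φ(-0.724) ≈ 0.234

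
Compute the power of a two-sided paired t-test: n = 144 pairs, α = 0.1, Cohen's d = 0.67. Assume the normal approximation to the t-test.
Power ≈ 1.00

Power calculation (paired t-test, normal approximation):
z_β = d · √n - z_{α/2}
z_β = 0.67 · √144 - 1.645
z_β = 0.67 · 12.000 - 1.645
z_β = 6.395

Power = Φ(z_β) = Φ(6.395) ≈ 1.000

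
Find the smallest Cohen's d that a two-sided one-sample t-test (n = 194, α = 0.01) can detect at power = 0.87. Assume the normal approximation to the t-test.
d ≈ 0.27

Minimum detectable effect (one-sample t-test, normal approximation):
d = (z_{α/2} + z_β) / √n
d = (2.576 + 1.126) / √194
d = 3.702 / 13.928
d ≈ 0.27

By Cohen's convention (0.2 small / 0.5 medium / 0.8 large): small effect.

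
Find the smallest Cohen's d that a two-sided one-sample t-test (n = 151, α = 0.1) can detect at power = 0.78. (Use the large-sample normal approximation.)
d ≈ 0.20

Minimum detectable effect (one-sample t-test, normal approximation):
d = (z_{α/2} + z_β) / √n
d = (1.645 + 0.772) / √151
d = 2.417 / 12.288
d ≈ 0.20

By Cohen's convention (0.2 small / 0.5 medium / 0.8 large): small effect.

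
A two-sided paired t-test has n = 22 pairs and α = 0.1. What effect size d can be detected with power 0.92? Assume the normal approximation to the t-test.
d ≈ 0.65

Minimum detectable effect (paired t-test, normal approximation):
d = (z_{α/2} + z_β) / √n
d = (1.645 + 1.405) / √22
d = 3.050 / 4.690
d ≈ 0.65

By Cohen's convention (0.2 small / 0.5 medium / 0.8 large): medium effect.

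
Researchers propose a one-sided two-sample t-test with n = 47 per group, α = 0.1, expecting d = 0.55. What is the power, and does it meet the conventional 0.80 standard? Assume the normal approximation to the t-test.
Power ≈ 0.92; the study is adequately powered (power ≥ 0.80)

Power calculation (two-sample t-test, normal approximation):
z_β = d · √(n/2) - z_α
z_β = 0.55 · √(47/2) - 1.282
z_β = 0.55 · 4.848 - 1.282
z_β = 1.385

Power = Φ(z_β) = Φ(1.385) ≈ 0.917

Effect size d = 0.55 is medium by Cohen's convention (0.2/0.5/0.8).

Threshold: power ≥ 0.80 is conventionally adequate.
Power ≈ 0.92 → the study is adequately powered (power ≥ 0.80).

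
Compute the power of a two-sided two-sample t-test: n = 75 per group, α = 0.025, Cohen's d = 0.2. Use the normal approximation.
Power ≈ 0.15

Power calculation (two-sample t-test, normal approximation):
z_β = d · √(n/2) - z_{α/2}
z_β = 0.2 · √(75/2) - 2.241
z_β = 0.2 · 6.124 - 2.241
z_β = -1.017

Power = Φ(z_β) = Φ(-1.017) ≈ 0.155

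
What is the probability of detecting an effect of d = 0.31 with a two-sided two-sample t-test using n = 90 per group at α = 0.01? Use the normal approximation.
Power ≈ 0.31

Power calculation (two-sample t-test, normal approximation):
z_β = d · √(n/2) - z_{α/2}
z_β = 0.31 · √(90/2) - 2.576
z_β = 0.31 · 6.708 - 2.576
z_β = -0.496

Power = Φ(z_β) = Φ(-0.496) ≈ 0.310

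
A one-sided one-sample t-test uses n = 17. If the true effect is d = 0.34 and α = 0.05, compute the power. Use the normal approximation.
Power ≈ 0.40

Power calculation (one-sample t-test, normal approximation):
z_β = d · √n - z_α
z_β = 0.34 · √17 - 1.645
z_β = 0.34 · 4.123 - 1.645
z_β = -0.243

Power = Φ(z_β) = Φ(-0.243) ≈ 0.404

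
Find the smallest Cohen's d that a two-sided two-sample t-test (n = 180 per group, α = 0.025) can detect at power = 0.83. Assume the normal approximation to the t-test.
d ≈ 0.34

Minimum detectable effect (two-sample t-test, normal approximation):
d = (z_{α/2} + z_β) / √(n/2)
d = (2.241 + 0.954) / √(180/2)
d = 3.196 / 9.487
d ≈ 0.34

By Cohen's convention (0.2 small / 0.5 medium / 0.8 large): small effect.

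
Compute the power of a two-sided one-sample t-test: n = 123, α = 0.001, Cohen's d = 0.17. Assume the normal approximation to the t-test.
Power ≈ 0.08

Power calculation (one-sample t-test, normal approximation):
z_β = d · √n - z_{α/2}
z_β = 0.17 · √123 - 3.291
z_β = 0.17 · 11.091 - 3.291
z_β = -1.405

Power = Φ(z_β) = Φ(-1.405) ≈ 0.080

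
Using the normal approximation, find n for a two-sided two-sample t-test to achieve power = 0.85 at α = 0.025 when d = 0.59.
n = 62 per group

Sample size formula (two-sample t-test, normal approximation):
n = 2 · ((z_{α/2} + z_β) / d)²

z_{α/2} = 2.241 (for α = 0.025, two-sided)
z_β = 1.036 (for power = 0.85)
d = 0.59

n = 2 · ((2.241 + 1.036) / 0.59)²
n = 2 · (5.554)²
n ≈ 61.69
Round up to the next whole number: n = 62 per group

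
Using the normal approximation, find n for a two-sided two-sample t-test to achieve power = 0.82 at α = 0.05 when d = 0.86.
n = 23 per group

Sample size formula (two-sample t-test, normal approximation):
n = 2 · ((z_{α/2} + z_β) / d)²

z_{α/2} = 1.960 (for α = 0.05, two-sided)
z_β = 0.915 (for power = 0.82)
d = 0.86

n = 2 · ((1.960 + 0.915) / 0.86)²
n = 2 · (3.343)²
n ≈ 22.35
Round up to the next whole number: n = 23 per group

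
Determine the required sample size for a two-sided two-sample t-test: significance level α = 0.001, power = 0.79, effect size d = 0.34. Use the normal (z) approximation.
n = 291 per group

Sample size formula (two-sample t-test, normal approximation):
n = 2 · ((z_{α/2} + z_β) / d)²

z_{α/2} = 3.291 (for α = 0.001, two-sided)
z_β = 0.806 (for power = 0.79)
d = 0.34

n = 2 · ((3.291 + 0.806) / 0.34)²
n = 2 · (12.050)²
n ≈ 290.40
Round up to the next whole number: n = 291 per group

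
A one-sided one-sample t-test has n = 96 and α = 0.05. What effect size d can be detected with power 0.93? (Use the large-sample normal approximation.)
d ≈ 0.32

Minimum detectable effect (one-sample t-test, normal approximation):
d = (z_α + z_β) / √n
d = (1.645 + 1.476) / √96
d = 3.121 / 9.798
d ≈ 0.32

By Cohen's convention (0.2 small / 0.5 medium / 0.8 large): small effect.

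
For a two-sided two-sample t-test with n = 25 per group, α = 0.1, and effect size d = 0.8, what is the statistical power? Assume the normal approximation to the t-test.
Power ≈ 0.88

Power calculation (two-sample t-test, normal approximation):
z_β = d · √(n/2) - z_{α/2}
z_β = 0.8 · √(25/2) - 1.645
z_β = 0.8 · 3.536 - 1.645
z_β = 1.184

Power = Φ(z_β) = Φ(1.184) ≈ 0.882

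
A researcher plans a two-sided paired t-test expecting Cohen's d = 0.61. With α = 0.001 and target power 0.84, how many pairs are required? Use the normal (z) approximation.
n = 50 pairs

Sample size formula (paired t-test, normal approximation):
n = ((z_{α/2} + z_β) / d)²

z_{α/2} = 3.291 (for α = 0.001, two-sided)
z_β = 0.994 (for power = 0.84)
d = 0.61

n = ((3.291 + 0.994) / 0.61)²
n = (7.025)²
n ≈ 49.35
Round up to the next whole number: n = 50 pairs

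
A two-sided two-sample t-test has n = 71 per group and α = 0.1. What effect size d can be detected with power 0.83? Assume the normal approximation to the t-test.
d ≈ 0.44

Minimum detectable effect (two-sample t-test, normal approximation):
d = (z_{α/2} + z_β) / √(n/2)
d = (1.645 + 0.954) / √(71/2)
d = 2.599 / 5.958
d ≈ 0.44

By Cohen's convention (0.2 small / 0.5 medium / 0.8 large): small effect.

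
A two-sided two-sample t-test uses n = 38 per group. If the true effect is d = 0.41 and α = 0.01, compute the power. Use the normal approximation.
Power ≈ 0.22

Power calculation (two-sample t-test, normal approximation):
z_β = d · √(n/2) - z_{α/2}
z_β = 0.41 · √(38/2) - 2.576
z_β = 0.41 · 4.359 - 2.576
z_β = -0.789

Power = Φ(z_β) = Φ(-0.789) ≈ 0.215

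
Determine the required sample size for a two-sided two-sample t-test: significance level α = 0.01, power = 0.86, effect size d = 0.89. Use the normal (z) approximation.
n = 34 per group

Sample size formula (two-sample t-test, normal approximation):
n = 2 · ((z_{α/2} + z_β) / d)²

z_{α/2} = 2.576 (for α = 0.01, two-sided)
z_β = 1.080 (for power = 0.86)
d = 0.89

n = 2 · ((2.576 + 1.080) / 0.89)²
n = 2 · (4.108)²
n ≈ 33.75
Round up to the next whole number: n = 34 per group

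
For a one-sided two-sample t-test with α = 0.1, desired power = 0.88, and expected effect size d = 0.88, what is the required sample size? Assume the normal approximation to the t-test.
n = 16 per group

Sample size formula (two-sample t-test, normal approximation):
n = 2 · ((z_α + z_β) / d)²

z_α = 1.282 (for α = 0.1, one-sided)
z_β = 1.175 (for power = 0.88)
d = 0.88

n = 2 · ((1.282 + 1.175) / 0.88)²
n = 2 · (2.792)²
n ≈ 15.59
Round up to the next whole number: n = 16 per group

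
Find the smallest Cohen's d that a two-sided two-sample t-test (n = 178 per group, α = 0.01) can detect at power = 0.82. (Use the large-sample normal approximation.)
d ≈ 0.37

Minimum detectable effect (two-sample t-test, normal approximation):
d = (z_{α/2} + z_β) / √(n/2)
d = (2.576 + 0.915) / √(178/2)
d = 3.491 / 9.434
d ≈ 0.37

By Cohen's convention (0.2 small / 0.5 medium / 0.8 large): small effect.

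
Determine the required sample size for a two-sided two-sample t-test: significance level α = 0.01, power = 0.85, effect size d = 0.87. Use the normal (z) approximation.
n = 35 per group

Sample size formula (two-sample t-test, normal approximation):
n = 2 · ((z_{α/2} + z_β) / d)²

z_{α/2} = 2.576 (for α = 0.01, two-sided)
z_β = 1.036 (for power = 0.85)
d = 0.87

n = 2 · ((2.576 + 1.036) / 0.87)²
n = 2 · (4.152)²
n ≈ 34.48
Round up to the next whole number: n = 35 per group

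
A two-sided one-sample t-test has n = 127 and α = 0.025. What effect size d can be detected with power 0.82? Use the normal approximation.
d ≈ 0.28

Minimum detectable effect (one-sample t-test, normal approximation):
d = (z_{α/2} + z_β) / √n
d = (2.241 + 0.915) / √127
d = 3.157 / 11.269
d ≈ 0.28

By Cohen's convention (0.2 small / 0.5 medium / 0.8 large): small effect.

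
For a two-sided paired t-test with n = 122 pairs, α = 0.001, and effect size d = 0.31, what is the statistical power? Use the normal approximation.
Power ≈ 0.55

Power calculation (paired t-test, normal approximation):
z_β = d · √n - z_{α/2}
z_β = 0.31 · √122 - 3.291
z_β = 0.31 · 11.045 - 3.291
z_β = 0.134

Power = Φ(z_β) = Φ(0.134) ≈ 0.553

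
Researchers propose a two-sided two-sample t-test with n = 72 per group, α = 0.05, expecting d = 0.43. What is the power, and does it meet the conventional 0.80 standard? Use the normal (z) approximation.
Power ≈ 0.73; the study is underpowered (power < 0.80)

Power calculation (two-sample t-test, normal approximation):
z_β = d · √(n/2) - z_{α/2}
z_β = 0.43 · √(72/2) - 1.960
z_β = 0.43 · 6.000 - 1.960
z_β = 0.620

Power = Φ(z_β) = Φ(0.620) ≈ 0.732

Effect size d = 0.43 is small by Cohen's convention (0.2/0.5/0.8).

Threshold: power ≥ 0.80 is conventionally adequate.
Power ≈ 0.73 → the study is underpowered (power < 0.80).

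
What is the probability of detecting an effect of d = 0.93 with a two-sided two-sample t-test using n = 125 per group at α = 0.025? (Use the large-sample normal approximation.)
Power ≈ 1.00

Power calculation (two-sample t-test, normal approximation):
z_β = d · √(n/2) - z_{α/2}
z_β = 0.93 · √(125/2) - 2.241
z_β = 0.93 · 7.906 - 2.241
z_β = 5.111

Power = Φ(z_β) = Φ(5.111) ≈ 1.000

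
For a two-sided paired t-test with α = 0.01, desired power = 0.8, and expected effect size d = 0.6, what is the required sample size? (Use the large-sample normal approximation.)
n = 33 pairs

Sample size formula (paired t-test, normal approximation):
n = ((z_{α/2} + z_β) / d)²

z_{α/2} = 2.576 (for α = 0.01, two-sided)
z_β = 0.842 (for power = 0.8)
d = 0.6

n = ((2.576 + 0.842) / 0.6)²
n = (5.697)²
n ≈ 32.46
Round up to the next whole number: n = 33 pairs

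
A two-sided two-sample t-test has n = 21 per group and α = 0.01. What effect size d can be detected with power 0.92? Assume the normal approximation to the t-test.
d ≈ 1.23

Minimum detectable effect (two-sample t-test, normal approximation):
d = (z_{α/2} + z_β) / √(n/2)
d = (2.576 + 1.405) / √(21/2)
d = 3.981 / 3.240
d ≈ 1.23

By Cohen's convention (0.2 small / 0.5 medium / 0.8 large): large effect.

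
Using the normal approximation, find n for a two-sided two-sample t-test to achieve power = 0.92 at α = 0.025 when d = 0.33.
n = 245 per group

Sample size formula (two-sample t-test, normal approximation):
n = 2 · ((z_{α/2} + z_β) / d)²

z_{α/2} = 2.241 (for α = 0.025, two-sided)
z_β = 1.405 (for power = 0.92)
d = 0.33

n = 2 · ((2.241 + 1.405) / 0.33)²
n = 2 · (11.048)²
n ≈ 244.12
Round up to the next whole number: n = 245 per group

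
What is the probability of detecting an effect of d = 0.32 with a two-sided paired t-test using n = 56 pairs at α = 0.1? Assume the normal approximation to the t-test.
Power ≈ 0.77

Power calculation (paired t-test, normal approximation):
z_β = d · √n - z_{α/2}
z_β = 0.32 · √56 - 1.645
z_β = 0.32 · 7.483 - 1.645
z_β = 0.750

Power = Φ(z_β) = Φ(0.750) ≈ 0.773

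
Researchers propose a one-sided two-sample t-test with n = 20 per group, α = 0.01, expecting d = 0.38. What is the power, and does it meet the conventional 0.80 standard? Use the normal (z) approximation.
Power ≈ 0.13; the study is underpowered (power < 0.80)

Power calculation (two-sample t-test, normal approximation):
z_β = d · √(n/2) - z_α
z_β = 0.38 · √(20/2) - 2.326
z_β = 0.38 · 3.162 - 2.326
z_β = -1.125

Power = Φ(z_β) = Φ(-1.125) ≈ 0.130

Effect size d = 0.38 is small by Cohen's convention (0.2/0.5/0.8).

Threshold: power ≥ 0.80 is conventionally adequate.
Power ≈ 0.13 → the study is underpowered (power < 0.80).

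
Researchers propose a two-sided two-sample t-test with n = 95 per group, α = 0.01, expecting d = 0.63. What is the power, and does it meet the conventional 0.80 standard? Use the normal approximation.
Power ≈ 0.96; the study is adequately powered (power ≥ 0.80)

Power calculation (two-sample t-test, normal approximation):
z_β = d · √(n/2) - z_{α/2}
z_β = 0.63 · √(95/2) - 2.576
z_β = 0.63 · 6.892 - 2.576
z_β = 1.766

Power = Φ(z_β) = Φ(1.766) ≈ 0.961

Effect size d = 0.63 is medium by Cohen's convention (0.2/0.5/0.8).

Threshold: power ≥ 0.80 is conventionally adequate.
Power ≈ 0.96 → the study is adequately powered (power ≥ 0.80).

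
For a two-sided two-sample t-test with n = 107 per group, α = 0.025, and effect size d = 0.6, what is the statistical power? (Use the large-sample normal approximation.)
Power ≈ 0.98

Power calculation (two-sample t-test, normal approximation):
z_β = d · √(n/2) - z_{α/2}
z_β = 0.6 · √(107/2) - 2.241
z_β = 0.6 · 7.314 - 2.241
z_β = 2.147

Power = Φ(z_β) = Φ(2.147) ≈ 0.984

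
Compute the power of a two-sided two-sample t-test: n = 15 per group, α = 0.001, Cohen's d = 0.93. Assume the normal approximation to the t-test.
Power ≈ 0.23

Power calculation (two-sample t-test, normal approximation):
z_β = d · √(n/2) - z_{α/2}
z_β = 0.93 · √(15/2) - 3.291
z_β = 0.93 · 2.739 - 3.291
z_β = -0.744

Power = Φ(z_β) = Φ(-0.744) ≈ 0.229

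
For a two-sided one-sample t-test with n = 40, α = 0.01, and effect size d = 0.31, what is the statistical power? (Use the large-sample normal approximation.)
Power ≈ 0.27

Power calculation (one-sample t-test, normal approximation):
z_β = d · √n - z_{α/2}
z_β = 0.31 · √40 - 2.576
z_β = 0.31 · 6.325 - 2.576
z_β = -0.615

Power = Φ(z_β) = Φ(-0.615) ≈ 0.269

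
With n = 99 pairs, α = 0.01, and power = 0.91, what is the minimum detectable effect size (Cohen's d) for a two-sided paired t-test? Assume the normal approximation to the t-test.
d ≈ 0.39

Minimum detectable effect (paired t-test, normal approximation):
d = (z_{α/2} + z_β) / √n
d = (2.576 + 1.341) / √99
d = 3.917 / 9.950
d ≈ 0.39

By Cohen's convention (0.2 small / 0.5 medium / 0.8 large): small effect.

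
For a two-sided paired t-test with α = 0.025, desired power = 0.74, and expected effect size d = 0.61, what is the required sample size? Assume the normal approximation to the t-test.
n = 23 pairs

Sample size formula (paired t-test, normal approximation):
n = ((z_{α/2} + z_β) / d)²

z_{α/2} = 2.241 (for α = 0.025, two-sided)
z_β = 0.643 (for power = 0.74)
d = 0.61

n = ((2.241 + 0.643) / 0.61)²
n = (4.728)²
n ≈ 22.35
Round up to the next whole number: n = 23 pairs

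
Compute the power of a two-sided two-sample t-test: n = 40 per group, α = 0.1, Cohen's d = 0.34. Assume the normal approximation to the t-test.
Power ≈ 0.45

Power calculation (two-sample t-test, normal approximation):
z_β = d · √(n/2) - z_{α/2}
z_β = 0.34 · √(40/2) - 1.645
z_β = 0.34 · 4.472 - 1.645
z_β = -0.124

Power = Φ(z_β) = Φ(-0.124) ≈ 0.451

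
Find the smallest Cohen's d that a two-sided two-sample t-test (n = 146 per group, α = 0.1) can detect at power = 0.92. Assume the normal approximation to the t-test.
d ≈ 0.36

Minimum detectable effect (two-sample t-test, normal approximation):
d = (z_{α/2} + z_β) / √(n/2)
d = (1.645 + 1.405) / √(146/2)
d = 3.050 / 8.544
d ≈ 0.36

By Cohen's convention (0.2 small / 0.5 medium / 0.8 large): small effect.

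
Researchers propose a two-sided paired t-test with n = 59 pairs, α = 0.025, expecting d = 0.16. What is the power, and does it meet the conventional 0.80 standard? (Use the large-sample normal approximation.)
Power ≈ 0.16; the study is underpowered (power < 0.80)

Power calculation (paired t-test, normal approximation):
z_β = d · √n - z_{α/2}
z_β = 0.16 · √59 - 2.241
z_β = 0.16 · 7.681 - 2.241
z_β = -1.012

Power = Φ(z_β) = Φ(-1.012) ≈ 0.156

Effect size d = 0.16 is very small by Cohen's convention (0.2/0.5/0.8).

Threshold: power ≥ 0.80 is conventionally adequate.
Power ≈ 0.16 → the study is underpowered (power < 0.80).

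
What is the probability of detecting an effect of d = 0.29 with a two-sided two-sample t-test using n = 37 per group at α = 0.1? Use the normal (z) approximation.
Power ≈ 0.35

Power calculation (two-sample t-test, normal approximation):
z_β = d · √(n/2) - z_{α/2}
z_β = 0.29 · √(37/2) - 1.645
z_β = 0.29 · 4.301 - 1.645
z_β = -0.398

Power = Φ(z_β) = Φ(-0.398) ≈ 0.345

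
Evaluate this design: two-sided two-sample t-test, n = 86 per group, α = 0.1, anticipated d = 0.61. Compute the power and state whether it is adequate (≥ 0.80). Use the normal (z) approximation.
Power ≈ 0.99; the study is adequately powered (power ≥ 0.80)

Power calculation (two-sample t-test, normal approximation):
z_β = d · √(n/2) - z_{α/2}
z_β = 0.61 · √(86/2) - 1.645
z_β = 0.61 · 6.557 - 1.645
z_β = 2.355

Power = Φ(z_β) = Φ(2.355) ≈ 0.991

Effect size d = 0.61 is medium by Cohen's convention (0.2/0.5/0.8).

Threshold: power ≥ 0.80 is conventionally adequate.
Power ≈ 0.99 → the study is adequately powered (power ≥ 0.80).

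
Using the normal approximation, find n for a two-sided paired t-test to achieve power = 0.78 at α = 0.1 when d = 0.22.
n = 121 pairs

Sample size formula (paired t-test, normal approximation):
n = ((z_{α/2} + z_β) / d)²

z_{α/2} = 1.645 (for α = 0.1, two-sided)
z_β = 0.772 (for power = 0.78)
d = 0.22

n = ((1.645 + 0.772) / 0.22)²
n = (10.986)²
n ≈ 120.69
Round up to the next whole number: n = 121 pairs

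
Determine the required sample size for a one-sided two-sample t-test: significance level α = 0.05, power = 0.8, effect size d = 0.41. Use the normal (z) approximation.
n = 74 per group

Sample size formula (two-sample t-test, normal approximation):
n = 2 · ((z_α + z_β) / d)²

z_α = 1.645 (for α = 0.05, one-sided)
z_β = 0.842 (for power = 0.8)
d = 0.41

n = 2 · ((1.645 + 0.842) / 0.41)²
n = 2 · (6.066)²
n ≈ 73.59
Round up to the next whole number: n = 74 per group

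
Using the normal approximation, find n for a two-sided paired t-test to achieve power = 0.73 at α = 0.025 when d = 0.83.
n = 12 pairs

Sample size formula (paired t-test, normal approximation):
n = ((z_{α/2} + z_β) / d)²

z_{α/2} = 2.241 (for α = 0.025, two-sided)
z_β = 0.613 (for power = 0.73)
d = 0.83

n = ((2.241 + 0.613) / 0.83)²
n = (3.439)²
n ≈ 11.83
Round up to the next whole number: n = 12 pairs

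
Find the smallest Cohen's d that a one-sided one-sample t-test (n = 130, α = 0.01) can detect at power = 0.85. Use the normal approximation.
d ≈ 0.29

Minimum detectable effect (one-sample t-test, normal approximation):
d = (z_α + z_β) / √n
d = (2.326 + 1.036) / √130
d = 3.363 / 11.402
d ≈ 0.29

By Cohen's convention (0.2 small / 0.5 medium / 0.8 large): small effect.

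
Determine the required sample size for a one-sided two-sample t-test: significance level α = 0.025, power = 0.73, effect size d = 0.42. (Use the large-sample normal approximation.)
n = 76 per group

Sample size formula (two-sample t-test, normal approximation):
n = 2 · ((z_α + z_β) / d)²

z_α = 1.960 (for α = 0.025, one-sided)
z_β = 0.613 (for power = 0.73)
d = 0.42

n = 2 · ((1.960 + 0.613) / 0.42)²
n = 2 · (6.126)²
n ≈ 75.06
Round up to the next whole number: n = 76 per group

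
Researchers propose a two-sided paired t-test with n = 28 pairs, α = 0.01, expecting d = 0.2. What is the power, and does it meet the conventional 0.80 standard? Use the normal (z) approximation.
Power ≈ 0.06; the study is underpowered (power < 0.80)

Power calculation (paired t-test, normal approximation):
z_β = d · √n - z_{α/2}
z_β = 0.2 · √28 - 2.576
z_β = 0.2 · 5.292 - 2.576
z_β = -1.518

Power = Φ(z_β) = Φ(-1.518) ≈ 0.065

Effect size d = 0.2 is small by Cohen's convention (0.2/0.5/0.8).

Threshold: power ≥ 0.80 is conventionally adequate.
Power ≈ 0.06 → the study is underpowered (power < 0.80).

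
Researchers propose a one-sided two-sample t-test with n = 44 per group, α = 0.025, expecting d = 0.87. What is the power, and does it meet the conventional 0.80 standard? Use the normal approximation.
Power ≈ 0.98; the study is adequately powered (power ≥ 0.80)

Power calculation (two-sample t-test, normal approximation):
z_β = d · √(n/2) - z_α
z_β = 0.87 · √(44/2) - 1.960
z_β = 0.87 · 4.690 - 1.960
z_β = 2.121

Power = Φ(z_β) = Φ(2.121) ≈ 0.983

Effect size d = 0.87 is large by Cohen's convention (0.2/0.5/0.8).

Threshold: power ≥ 0.80 is conventionally adequate.
Power ≈ 0.98 → the study is adequately powered (power ≥ 0.80).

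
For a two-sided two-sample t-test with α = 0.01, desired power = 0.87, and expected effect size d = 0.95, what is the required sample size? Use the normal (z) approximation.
n = 31 per group

Sample size formula (two-sample t-test, normal approximation):
n = 2 · ((z_{α/2} + z_β) / d)²

z_{α/2} = 2.576 (for α = 0.01, two-sided)
z_β = 1.126 (for power = 0.87)
d = 0.95

n = 2 · ((2.576 + 1.126) / 0.95)²
n = 2 · (3.897)²
n ≈ 30.37
Round up to the next whole number: n = 31 per group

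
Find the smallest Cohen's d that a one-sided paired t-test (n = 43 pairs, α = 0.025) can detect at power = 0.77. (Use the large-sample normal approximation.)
d ≈ 0.41

Minimum detectable effect (paired t-test, normal approximation):
d = (z_α + z_β) / √n
d = (1.960 + 0.739) / √43
d = 2.699 / 6.557
d ≈ 0.41

By Cohen's convention (0.2 small / 0.5 medium / 0.8 large): small effect.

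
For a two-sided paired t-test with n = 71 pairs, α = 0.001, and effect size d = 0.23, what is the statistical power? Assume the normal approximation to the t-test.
Power ≈ 0.09

Power calculation (paired t-test, normal approximation):
z_β = d · √n - z_{α/2}
z_β = 0.23 · √71 - 3.291
z_β = 0.23 · 8.426 - 3.291
z_β = -1.353

Power = Φ(z_β) = Φ(-1.353) ≈ 0.088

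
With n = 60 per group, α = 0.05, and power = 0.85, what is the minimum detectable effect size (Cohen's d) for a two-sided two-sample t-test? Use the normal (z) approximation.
d ≈ 0.55

Minimum detectable effect (two-sample t-test, normal approximation):
d = (z_{α/2} + z_β) / √(n/2)
d = (1.960 + 1.036) / √(60/2)
d = 2.996 / 5.477
d ≈ 0.55

By Cohen's convention (0.2 small / 0.5 medium / 0.8 large): medium effect.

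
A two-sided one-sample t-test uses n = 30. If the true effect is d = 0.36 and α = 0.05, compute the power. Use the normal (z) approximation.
Power ≈ 0.50

Power calculation (one-sample t-test, normal approximation):
z_β = d · √n - z_{α/2}
z_β = 0.36 · √30 - 1.960
z_β = 0.36 · 5.477 - 1.960
z_β = 0.012

Power = Φ(z_β) = Φ(0.012) ≈ 0.505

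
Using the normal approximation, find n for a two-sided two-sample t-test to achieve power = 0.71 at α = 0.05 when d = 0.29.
n = 151 per group

Sample size formula (two-sample t-test, normal approximation):
n = 2 · ((z_{α/2} + z_β) / d)²

z_{α/2} = 1.960 (for α = 0.05, two-sided)
z_β = 0.553 (for power = 0.71)
d = 0.29

n = 2 · ((1.960 + 0.553) / 0.29)²
n = 2 · (8.666)²
n ≈ 150.20
Round up to the next whole number: n = 151 per group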